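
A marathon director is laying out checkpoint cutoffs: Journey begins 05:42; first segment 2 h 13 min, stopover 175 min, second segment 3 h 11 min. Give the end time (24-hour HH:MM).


Depart: 05:42
Leg 1: +133 min -> 07:55
Layover: +175 min -> 10:50
Leg 2: +191 min -> 14:01
Total travel: 499 minutes = 8h 19m
Arrival: 14:01

14:01


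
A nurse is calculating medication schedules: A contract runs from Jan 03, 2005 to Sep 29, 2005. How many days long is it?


Start date: 2005-01-03
End date: 2005-09-29
Jan 2005: +29 days
Feb 2005: +28 days
Mar 2005: +31 days
... (6 more months)
Total: 269 days

269


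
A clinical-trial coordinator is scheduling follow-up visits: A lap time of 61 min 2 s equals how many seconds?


Minutes: 61
Seconds: 2
Convert minutes to seconds: 61 x 60 = 3660
Add remaining seconds: 3660 + 2 = 3662

3662


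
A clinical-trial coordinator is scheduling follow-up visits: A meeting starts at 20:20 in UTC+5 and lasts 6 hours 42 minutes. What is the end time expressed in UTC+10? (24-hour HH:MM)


Start: 20:20 in UTC+5
Step 1 - add duration:
  minutes: 20 + 42 = 62 (carry 1h)
  hours: 20 + 6 + 1 = 27
  end in UTC+5: 03:02
Step 2 - convert UTC+5 -> UTC+10:
  offset difference: 10 - (5) = 5 hours
  3 + (5) = 8 -> mod 24 = 8
Result: 08:02 in UTC+10

08:02


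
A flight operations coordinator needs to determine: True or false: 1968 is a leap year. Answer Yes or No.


Year: 1968
Divisible by 4? 1968 / 4 = 492.0 -> Yes
Divisible by 100? 1968 / 100 = 19.68 -> No
Divisible by 4 but not 100, so it IS a leap year

Yes


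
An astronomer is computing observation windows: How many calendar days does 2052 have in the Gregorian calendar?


Year: 2052
Check leap year rules:
Divisible by 4? Yes
Divisible by 100? No
2052 is a leap year
Days: 366

366


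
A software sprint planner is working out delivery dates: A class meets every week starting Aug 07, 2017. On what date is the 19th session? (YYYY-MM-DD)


First occurrence: 2017-08-07 (occurrence 1)
Each occurrence is 7 days after the previous.
Occurrence 19 is 18 weeks after the first.
18 weeks = 126 days
2017-08-07 + 126 days = 2017-12-11

2017-12-11


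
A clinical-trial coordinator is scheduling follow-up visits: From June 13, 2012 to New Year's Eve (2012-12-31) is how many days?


Start: June 13, 2012
End: December 31, 2012
Days left in June: 17
July: 31
August: 31
September: 30
October: 31
... plus remaining months
Sum of remaining months: 184
Total: 17 + 184 = 201

201


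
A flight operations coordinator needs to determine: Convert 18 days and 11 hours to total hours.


Days: 18
Extra hours: 11
Hours per day: 24
Days to hours: 18 x 24 = 432
Total: 432 + 11 = 443

443


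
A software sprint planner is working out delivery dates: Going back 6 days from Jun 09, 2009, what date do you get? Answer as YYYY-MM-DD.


Start: 2009-06-09
Subtracting 6 days
Days already passed in June: 9
Result: 2009-06-03

2009-06-03


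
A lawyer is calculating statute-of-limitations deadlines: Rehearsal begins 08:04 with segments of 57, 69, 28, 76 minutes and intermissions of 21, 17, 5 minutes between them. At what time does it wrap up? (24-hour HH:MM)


Start: 08:04 = 484 min from midnight
  after task 1 (57 min): 09:01
  after break (21 min): 09:22
  after task 2 (69 min): 10:31
  after break (17 min): 10:48
  after task 3 (28 min): 11:16
  after break (5 min): 11:21
  after task 4 (76 min): 12:37
Total elapsed: 273 minutes
End time: 12:37

12:37


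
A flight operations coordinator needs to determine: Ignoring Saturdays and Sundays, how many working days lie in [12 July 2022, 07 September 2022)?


Start: 2022-07-12 (Tuesday)
End (exclusive): 2022-09-07 (Wednesday)
Total calendar days: 57
Full weeks: 57 // 7 = 8 -> 40 weekdays
Remaining 1 days starting on Tuesday:
  Tue(w) -> 1 weekdays
Total business days: 40 + 1 = 41

41


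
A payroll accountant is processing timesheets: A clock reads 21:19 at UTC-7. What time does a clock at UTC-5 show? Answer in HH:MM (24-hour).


Local time: 21:19 at UTC-7 (offset -7h)
Target zone: UTC-5 (offset -5h)
Difference: -5 - (-7) = 2 hours
Calculation: 21 + (2) = 23
Result: 23:19

23:19


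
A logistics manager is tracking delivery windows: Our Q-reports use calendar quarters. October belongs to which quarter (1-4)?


Month: October (month 10)
Q1: January-March (months 1-3)
Q2: April-June (months 4-6)
Q3: July-September (months 7-9)
Q4: October-December (months 10-12)
Month 10 falls in Q4

4


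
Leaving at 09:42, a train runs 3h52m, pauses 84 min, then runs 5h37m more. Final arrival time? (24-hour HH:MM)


Depart: 09:42
Leg 1: +232 min -> 13:34
Layover: +84 min -> 14:58
Leg 2: +337 min -> 20:35
Total travel: 653 minutes = 10h 53m
Arrival: 20:35

20:35


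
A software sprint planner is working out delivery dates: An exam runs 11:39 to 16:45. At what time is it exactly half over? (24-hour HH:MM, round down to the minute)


Start time: 11:39 = 699 minutes from midnight
End time: 16:45 = 1005 minutes from midnight
Sum: 699 + 1005 = 1704
Midpoint: 1704 / 2 = 852 minutes
Convert: 852 / 60 = 14 hours, 12 minutes
Result: 14:12

14:12


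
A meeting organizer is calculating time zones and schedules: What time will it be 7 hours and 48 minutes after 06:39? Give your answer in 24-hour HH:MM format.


Start time: 06:39
Adding: 7 hours 48 minutes
Minutes: 39 + 48 = 87
Minute overflow: 87 >= 60, so carry 1 hour, minutes = 27
Hours: 6 + 7 + 1 = 14
Result: 14:27

14:27


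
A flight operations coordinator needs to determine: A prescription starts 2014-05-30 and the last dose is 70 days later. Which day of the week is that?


Start: 2014-05-30 (Friday)
Step 1 - find target date: add 70 days
  2014-05-30 + 70 days = 2014-08-08
Step 2 - day of week:
  70 mod 7 = 0
  Friday + 0 days -> Friday
Result: Friday (2014-08-08)

Friday


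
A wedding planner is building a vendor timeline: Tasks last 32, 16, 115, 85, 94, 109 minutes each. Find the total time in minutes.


Durations: 32, 16, 115, 85, 94, 109
Running sum: 32
+ 16 = 48
+ 115 = 163
+ 85 = 248
+ 94 = 342
+ 109 = 451
Total duration: 451 minutes
That is 7 hours and 31 minutes

451


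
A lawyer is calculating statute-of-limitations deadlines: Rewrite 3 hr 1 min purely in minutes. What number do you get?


Hours: 3
Extra minutes: 1
Minutes per hour: 60
Hours to minutes: 3 x 60 = 180
Total: 180 + 1 = 181

181


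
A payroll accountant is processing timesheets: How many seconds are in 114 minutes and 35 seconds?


Minutes: 114
Extra seconds: 35
Seconds per minute: 60
Minutes to seconds: 114 x 60 = 6840
Total: 6840 + 35 = 6875

6875


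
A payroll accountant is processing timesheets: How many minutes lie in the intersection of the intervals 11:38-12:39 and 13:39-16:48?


Interval A: [698, 759] minutes from midnight
Interval B: [819, 1008] minutes from midnight
Overlap start = max(698, 819) = 819
Overlap end = min(759, 1008) = 759
End <= start, so the intervals do not overlap: 0 minutes

0


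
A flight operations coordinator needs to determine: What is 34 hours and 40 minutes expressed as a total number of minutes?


Hours: 34
Minutes: 40
Convert hours to minutes: 34 x 60 = 2040
Add remaining minutes: 2040 + 40 = 2080

2080


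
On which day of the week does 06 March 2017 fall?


Date: 2017-03-06
January 1, 2017 is a Sunday
Day of year: 65
Offset from Jan 1: 64 days
64 mod 7 = 1
Result: Monday

Monday


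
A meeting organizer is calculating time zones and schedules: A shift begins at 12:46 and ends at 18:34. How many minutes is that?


Start time: 12:46 = 766 minutes from midnight
End time: 18:34 = 1114 minutes from midnight
Difference: 1114 - 766 = 348 minutes
That is 5 hours and 48 minutes

348


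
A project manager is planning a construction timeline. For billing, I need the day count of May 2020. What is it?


Month: May
Year: 2020
May is a 31-day month
Total: 31 days

31


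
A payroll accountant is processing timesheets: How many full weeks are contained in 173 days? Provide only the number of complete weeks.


Total days: 173
Days per week: 7
Division: 173 / 7 = 24 remainder 5
Complete weeks: 24
Remaining days: 5

24


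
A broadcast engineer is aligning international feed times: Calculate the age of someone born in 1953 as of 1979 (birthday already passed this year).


Birth year: 1953
Current year: 1979
Age = current year - birth year
Age = 1979 - 1953 = 26

26


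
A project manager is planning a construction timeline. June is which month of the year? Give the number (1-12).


Calendar month order:
5. May
6. June <--
7. July
June is month number 6

6


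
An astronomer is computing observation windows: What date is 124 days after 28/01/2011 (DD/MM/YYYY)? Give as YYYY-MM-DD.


Start: 2011-01-28
Adding 124 days
Days remaining in January: 3
After January: 121 days still to add
February 2011: 28 days, 93 remaining
March 2011: 31 days, 62 remaining
April 2011: 30 days, 32 remaining
May 2011: 31 days, 1 remaining
Result: 2011-06-01

2011-06-01


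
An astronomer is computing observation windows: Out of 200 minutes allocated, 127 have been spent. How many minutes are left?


Total budget: 200 minutes
Time used: 127 minutes
Remaining: 200 - 127 = 73 minutes
Percent used: 63.5%
Percent remaining: 36.5%

73


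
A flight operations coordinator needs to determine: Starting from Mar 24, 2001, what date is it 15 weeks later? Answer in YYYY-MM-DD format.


Start: 2001-03-24
Weeks to add: 15
Convert to days: 15 x 7 = 105 days
Add 105 days to 2001-03-24
Result: 2001-07-07

2001-07-07


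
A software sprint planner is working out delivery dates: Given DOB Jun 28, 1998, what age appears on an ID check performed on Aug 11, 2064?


Birth: 1998-06-28
Reference: 2064-08-11
Year difference: 2064 - 1998 = 66
Has birthday (06-28) occurred by 08-11? Yes
Age in full years: 66

66


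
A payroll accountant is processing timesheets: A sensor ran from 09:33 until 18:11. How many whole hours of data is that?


Start: 09:33
End: 18:11
Hour difference: 18 - 9 = 9 hours
Minute difference: 11 - 33 = -22 minutes
Total minutes: 518
Complete hours: 518 / 60 = 8 (remainder 38)

8


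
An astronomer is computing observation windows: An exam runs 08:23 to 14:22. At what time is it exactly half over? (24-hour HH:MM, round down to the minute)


Start time: 08:23 = 503 minutes from midnight
End time: 14:22 = 862 minutes from midnight
Sum: 503 + 862 = 1365
Midpoint: 1365 / 2 = 682 minutes
Convert: 682 / 60 = 11 hours, 22 minutes
Result: 11:22

11:22


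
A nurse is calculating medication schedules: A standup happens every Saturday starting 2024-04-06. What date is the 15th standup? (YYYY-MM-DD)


First occurrence: 2024-04-06 (occurrence 1)
Each occurrence is 7 days after the previous.
Occurrence 15 is 14 weeks after the first.
14 weeks = 98 days
2024-04-06 + 98 days = 2024-07-13

2024-07-13


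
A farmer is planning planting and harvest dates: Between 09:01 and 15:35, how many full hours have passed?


Start: 09:01
End: 15:35
Hour difference: 15 - 9 = 6 hours
Minute difference: 35 - 1 = 34 minutes
Total minutes: 394
Complete hours: 394 / 60 = 6 (remainder 34)

6


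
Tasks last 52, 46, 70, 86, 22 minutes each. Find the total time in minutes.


Durations: 52, 46, 70, 86, 22
Running sum: 52
+ 46 = 98
+ 70 = 168
+ 86 = 254
+ 22 = 276
Total duration: 276 minutes
That is 4 hours and 36 minutes

276


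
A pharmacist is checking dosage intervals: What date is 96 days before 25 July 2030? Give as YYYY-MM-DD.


Start: 2030-07-25
Subtracting 96 days
Days already passed in July: 25
After going back through July: 71 more days to subtract
June 2030: 30 days, 41 remaining
May 2030: 31 days, 10 remaining
April 2030 has 30 days, need 10
Result: 2030-04-20

2030-04-20


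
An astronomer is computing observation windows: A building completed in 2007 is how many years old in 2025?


Birth year: 2007
Current year: 2025
Age = current year - birth year
Age = 2025 - 2007 = 18

18


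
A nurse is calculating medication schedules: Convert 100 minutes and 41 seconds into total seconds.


Minutes: 100
Seconds: 41
Convert minutes to seconds: 100 x 60 = 6000
Add remaining seconds: 6000 + 41 = 6041

6041


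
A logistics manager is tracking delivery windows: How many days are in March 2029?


Month: March
Year: 2029
March is a 31-day month
Total: 31 days

31


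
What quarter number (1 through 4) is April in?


Month: April (month 4)
Q1: January-March (months 1-3)
Q2: April-June (months 4-6)
Q3: July-September (months 7-9)
Q4: October-December (months 10-12)
Month 4 falls in Q2

2


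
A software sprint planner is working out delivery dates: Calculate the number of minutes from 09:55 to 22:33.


Start time: 09:55 = 595 minutes from midnight
End time: 22:33 = 1353 minutes from midnight
Difference: 1353 - 595 = 758 minutes
That is 12 hours and 38 minutes

758


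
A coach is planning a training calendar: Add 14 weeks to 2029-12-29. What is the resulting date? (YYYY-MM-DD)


Start: 2029-12-29
Weeks to add: 14
Convert to days: 14 x 7 = 98 days
Add 98 days to 2029-12-29
Result: 2030-04-06

2030-04-06


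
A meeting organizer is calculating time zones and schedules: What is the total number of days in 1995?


Year: 1995
Check leap year rules:
Divisible by 4? No
1995 is not a leap year
Days: 365

365


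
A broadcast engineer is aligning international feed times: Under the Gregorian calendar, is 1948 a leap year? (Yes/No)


Year: 1948
Divisible by 4? 1948 / 4 = 487.0 -> Yes
Divisible by 100? 1948 / 100 = 19.48 -> No
Divisible by 4 but not 100, so it IS a leap year

Yes


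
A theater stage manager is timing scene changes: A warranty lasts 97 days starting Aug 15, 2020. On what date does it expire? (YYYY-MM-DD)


Start: 2020-08-15
Adding 97 days
Days remaining in August: 16
After August: 81 days still to add
September 2020: 30 days, 51 remaining
October 2020: 31 days, 20 remaining
November 2020 has 30 days, need 20
Result: 2020-11-20

2020-11-20


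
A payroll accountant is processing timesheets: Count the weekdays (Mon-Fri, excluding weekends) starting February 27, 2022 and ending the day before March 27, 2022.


Start: 2022-02-27 (Sunday)
End (exclusive): 2022-03-27 (Sunday)
Total calendar days: 28
Full weeks: 28 // 7 = 4 -> 20 weekdays
Remaining 0 days starting on Sunday:
Total business days: 20 + 0 = 20

20


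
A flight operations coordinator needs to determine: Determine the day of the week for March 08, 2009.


Date: 2009-03-08
January 1, 2009 is a Thursday
Day of year: 67
Offset from Jan 1: 66 days
66 mod 7 = 3
Result: Sunday

Sunday


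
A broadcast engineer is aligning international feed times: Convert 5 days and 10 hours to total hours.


Days: 5
Extra hours: 10
Hours per day: 24
Days to hours: 5 x 24 = 120
Total: 120 + 10 = 130

130


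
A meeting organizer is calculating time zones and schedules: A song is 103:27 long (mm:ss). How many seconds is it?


Minutes: 103
Extra seconds: 27
Seconds per minute: 60
Minutes to seconds: 103 x 60 = 6180
Total: 6180 + 27 = 6207

6207


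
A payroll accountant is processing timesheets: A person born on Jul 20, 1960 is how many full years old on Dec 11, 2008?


Birth: 1960-07-20
Reference: 2008-12-11
Year difference: 2008 - 1960 = 48
Has birthday (07-20) occurred by 12-11? Yes
Age in full years: 48

48


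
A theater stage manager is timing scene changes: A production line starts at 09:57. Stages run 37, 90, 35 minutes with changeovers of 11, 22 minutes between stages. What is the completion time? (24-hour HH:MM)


Start: 09:57 = 597 min from midnight
  after task 1 (37 min): 10:34
  after break (11 min): 10:45
  after task 2 (90 min): 12:15
  after break (22 min): 12:37
  after task 3 (35 min): 13:12
Total elapsed: 195 minutes
End time: 13:12

13:12


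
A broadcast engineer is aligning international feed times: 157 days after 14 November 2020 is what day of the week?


Start: 2020-11-14 (Saturday)
Step 1 - find target date: add 157 days
  2020-11-14 + 157 days = 2021-04-20
Step 2 - day of week:
  157 mod 7 = 3
  Saturday + 3 days -> Tuesday
Result: Tuesday (2021-04-20)

Tuesday


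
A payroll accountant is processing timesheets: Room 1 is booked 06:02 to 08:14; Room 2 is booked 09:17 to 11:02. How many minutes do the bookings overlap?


Interval A: [362, 494] minutes from midnight
Interval B: [557, 662] minutes from midnight
Overlap start = max(362, 557) = 557
Overlap end = min(494, 662) = 494
End <= start, so the intervals do not overlap: 0 minutes

0


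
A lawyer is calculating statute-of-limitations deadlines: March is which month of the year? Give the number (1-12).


Calendar month order:
2. February
3. March <--
4. April
March is month number 3

3


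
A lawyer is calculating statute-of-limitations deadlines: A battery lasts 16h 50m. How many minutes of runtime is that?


Hours: 16
Extra minutes: 50
Minutes per hour: 60
Hours to minutes: 16 x 60 = 960
Total: 960 + 50 = 1010

1010


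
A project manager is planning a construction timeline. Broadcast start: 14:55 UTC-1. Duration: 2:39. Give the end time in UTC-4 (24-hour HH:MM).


Start: 14:55 in UTC-1
Step 1 - add duration:
  minutes: 55 + 39 = 94 (carry 1h)
  hours: 14 + 2 + 1 = 17
  end in UTC-1: 17:34
Step 2 - convert UTC-1 -> UTC-4:
  offset difference: -4 - (-1) = -3 hours
  17 + (-3) = 14 -> mod 24 = 14
Result: 14:34 in UTC-4

14:34


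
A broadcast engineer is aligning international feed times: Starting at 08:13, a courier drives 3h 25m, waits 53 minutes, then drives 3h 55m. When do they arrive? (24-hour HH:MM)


Depart: 08:13
Leg 1: +205 min -> 11:38
Layover: +53 min -> 12:31
Leg 2: +235 min -> 16:26
Total travel: 493 minutes = 8h 13m
Arrival: 16:26

16:26


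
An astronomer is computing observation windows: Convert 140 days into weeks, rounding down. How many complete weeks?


Total days: 140
Days per week: 7
Division: 140 / 7 = 20 remainder 0
Complete weeks: 20
Remaining days: 0

20


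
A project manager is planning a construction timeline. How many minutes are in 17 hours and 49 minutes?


Hours: 17
Minutes: 49
Convert hours to minutes: 17 x 60 = 1020
Add remaining minutes: 1020 + 49 = 1069

1069


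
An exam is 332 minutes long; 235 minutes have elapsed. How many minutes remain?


Total budget: 332 minutes
Time used: 235 minutes
Remaining: 332 - 235 = 97 minutes
Percent used: 70.8%
Percent remaining: 29.2%

97


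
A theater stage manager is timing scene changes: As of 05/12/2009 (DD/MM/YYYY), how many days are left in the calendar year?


Start: December 05, 2009
End: December 31, 2009
Days left in December: 26
Total: 26 days

26


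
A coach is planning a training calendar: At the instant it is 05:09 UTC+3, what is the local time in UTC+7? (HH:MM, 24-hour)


Local time: 05:09 at UTC+3 (offset 3h)
Target zone: UTC+7 (offset 7h)
Difference: 7 - (3) = 4 hours
Calculation: 5 + (4) = 9
Result: 09:09

09:09


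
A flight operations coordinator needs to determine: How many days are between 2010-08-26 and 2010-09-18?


Start date: 2010-08-26
End date: 2010-09-18
Aug 2010: +6 days
Sep 2010: +17 days
Total: 23 days

23


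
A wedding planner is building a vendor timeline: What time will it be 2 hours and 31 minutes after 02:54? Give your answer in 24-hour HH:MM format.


Start time: 02:54
Adding: 2 hours 31 minutes
Minutes: 54 + 31 = 85
Minute overflow: 85 >= 60, so carry 1 hour, minutes = 25
Hours: 2 + 2 + 1 = 5
Result: 05:25

05:25


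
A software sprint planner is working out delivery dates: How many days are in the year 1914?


Year: 1914
Check leap year rules:
Divisible by 4? No
1914 is not a leap year
Days: 365

365


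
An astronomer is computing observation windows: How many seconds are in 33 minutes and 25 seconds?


Minutes: 33
Extra seconds: 25
Seconds per minute: 60
Minutes to seconds: 33 x 60 = 1980
Total: 1980 + 25 = 2005

2005


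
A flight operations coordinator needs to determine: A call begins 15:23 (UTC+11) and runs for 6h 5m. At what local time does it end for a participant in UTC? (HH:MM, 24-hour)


Start: 15:23 in UTC+11
Step 1 - add duration:
  minutes: 23 + 5 = 28
  hours: 15 + 6 + 0 = 21
  end in UTC+11: 21:28
Step 2 - convert UTC+11 -> UTC:
  offset difference: 0 - (11) = -11 hours
  21 + (-11) = 10 -> mod 24 = 10
Result: 10:28 in UTC

10:28


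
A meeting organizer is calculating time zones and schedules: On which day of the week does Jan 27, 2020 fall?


Date: 2020-01-27
January 1, 2020 is a Wednesday
Day of year: 27
Offset from Jan 1: 26 days
26 mod 7 = 5
Result: Monday

Monday


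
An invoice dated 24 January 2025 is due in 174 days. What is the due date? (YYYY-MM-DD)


Start: 2025-01-24
Adding 174 days
Days remaining in January: 7
After January: 167 days still to add
February 2025: 28 days, 139 remaining
March 2025: 31 days, 108 remaining
April 2025: 30 days, 78 remaining
May 2025: 31 days, 47 remaining
Result: 2025-07-17

2025-07-17


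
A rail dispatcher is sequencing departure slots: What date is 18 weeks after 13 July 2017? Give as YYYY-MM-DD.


Start: 2017-07-13
Weeks to add: 18
Convert to days: 18 x 7 = 126 days
Add 126 days to 2017-07-13
Result: 2017-11-16

2017-11-16


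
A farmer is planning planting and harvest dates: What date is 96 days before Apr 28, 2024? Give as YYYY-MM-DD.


Start: 2024-04-28
Subtracting 96 days
Days already passed in April: 28
After going back through April: 68 more days to subtract
March 2024: 31 days, 37 remaining
February 2024: 29 days, 8 remaining
January 2024 has 31 days, need 8
Result: 2024-01-23

2024-01-23


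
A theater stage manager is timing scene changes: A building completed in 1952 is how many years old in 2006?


Birth year: 1952
Current year: 2006
Age = current year - birth year
Age = 2006 - 1952 = 54

54


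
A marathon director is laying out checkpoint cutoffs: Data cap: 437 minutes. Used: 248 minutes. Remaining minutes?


Total budget: 437 minutes
Time used: 248 minutes
Remaining: 437 - 248 = 189 minutes
Percent used: 56.8%
Percent remaining: 43.2%

189


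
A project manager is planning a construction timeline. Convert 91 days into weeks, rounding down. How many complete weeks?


Total days: 91
Days per week: 7
Division: 91 / 7 = 13 remainder 0
Complete weeks: 13
Remaining days: 0

13


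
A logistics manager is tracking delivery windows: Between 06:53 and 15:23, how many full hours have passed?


Start: 06:53
End: 15:23
Hour difference: 15 - 6 = 9 hours
Minute difference: 23 - 53 = -30 minutes
Total minutes: 510
Complete hours: 510 / 60 = 8 (remainder 30)

8


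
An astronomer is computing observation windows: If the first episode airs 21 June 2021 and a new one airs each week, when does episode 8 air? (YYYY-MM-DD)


First occurrence: 2021-06-21 (occurrence 1)
Each occurrence is 7 days after the previous.
Occurrence 8 is 7 weeks after the first.
7 weeks = 49 days
2021-06-21 + 49 days = 2021-08-09

2021-08-09


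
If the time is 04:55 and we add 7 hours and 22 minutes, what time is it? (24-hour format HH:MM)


Start time: 04:55
Adding: 7 hours 22 minutes
Minutes: 55 + 22 = 77
Minute overflow: 77 >= 60, so carry 1 hour, minutes = 17
Hours: 4 + 7 + 1 = 12
Result: 12:17

12:17


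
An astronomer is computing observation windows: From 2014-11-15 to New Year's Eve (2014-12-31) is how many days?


Start: November 15, 2014
End: December 31, 2014
Days left in November: 15
December: 31
Sum of remaining months: 31
Total: 15 + 31 = 46

46


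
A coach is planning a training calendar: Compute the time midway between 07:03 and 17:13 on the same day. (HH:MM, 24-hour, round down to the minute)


Start time: 07:03 = 423 minutes from midnight
End time: 17:13 = 1033 minutes from midnight
Sum: 423 + 1033 = 1456
Midpoint: 1456 / 2 = 728 minutes
Convert: 728 / 60 = 12 hours, 8 minutes
Result: 12:08

12:08


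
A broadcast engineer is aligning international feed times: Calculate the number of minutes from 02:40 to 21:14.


Start time: 02:40 = 160 minutes from midnight
End time: 21:14 = 1274 minutes from midnight
Difference: 1274 - 160 = 1114 minutes
That is 18 hours and 34 minutes

1114


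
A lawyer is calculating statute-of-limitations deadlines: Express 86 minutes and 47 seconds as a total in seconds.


Minutes: 86
Seconds: 47
Convert minutes to seconds: 86 x 60 = 5160
Add remaining seconds: 5160 + 47 = 5207

5207


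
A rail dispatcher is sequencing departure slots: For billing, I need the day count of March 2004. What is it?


Month: March
Year: 2004
March is a 31-day month
Total: 31 days

31


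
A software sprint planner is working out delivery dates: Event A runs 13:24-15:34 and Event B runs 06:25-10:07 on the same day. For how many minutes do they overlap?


Interval A: [804, 934] minutes from midnight
Interval B: [385, 607] minutes from midnight
Overlap start = max(804, 385) = 804
Overlap end = min(934, 607) = 607
End <= start, so the intervals do not overlap: 0 minutes

0


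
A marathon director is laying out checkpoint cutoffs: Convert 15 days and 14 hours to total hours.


Days: 15
Extra hours: 14
Hours per day: 24
Days to hours: 15 x 24 = 360
Total: 360 + 14 = 374

374


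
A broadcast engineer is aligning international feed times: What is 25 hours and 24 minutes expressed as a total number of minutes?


Hours: 25
Minutes: 24
Convert hours to minutes: 25 x 60 = 1500
Add remaining minutes: 1500 + 24 = 1524

1524


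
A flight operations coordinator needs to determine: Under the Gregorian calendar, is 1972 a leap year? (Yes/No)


Year: 1972
Divisible by 4? 1972 / 4 = 493.0 -> Yes
Divisible by 100? 1972 / 100 = 19.72 -> No
Divisible by 4 but not 100, so it IS a leap year

Yes


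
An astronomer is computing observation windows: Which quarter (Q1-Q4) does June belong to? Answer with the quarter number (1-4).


Month: June (month 6)
Q1: January-March (months 1-3)
Q2: April-June (months 4-6)
Q3: July-September (months 7-9)
Q4: October-December (months 10-12)
Month 6 falls in Q2

2


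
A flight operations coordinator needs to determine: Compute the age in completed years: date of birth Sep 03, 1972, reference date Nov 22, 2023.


Birth: 1972-09-03
Reference: 2023-11-22
Year difference: 2023 - 1972 = 51
Has birthday (09-03) occurred by 11-22? Yes
Age in full years: 51

51


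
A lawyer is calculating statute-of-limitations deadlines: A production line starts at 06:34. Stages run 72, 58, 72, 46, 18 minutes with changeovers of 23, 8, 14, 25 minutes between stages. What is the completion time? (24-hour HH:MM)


Start: 06:34 = 394 min from midnight
  after task 1 (72 min): 07:46
  after break (23 min): 08:09
  after task 2 (58 min): 09:07
  after break (8 min): 09:15
  after task 3 (72 min): 10:27
  after break (14 min): 10:41
  after task 4 (46 min): 11:27
  after break (25 min): 11:52
  after task 5 (18 min): 12:10
Total elapsed: 336 minutes
End time: 12:10

12:10


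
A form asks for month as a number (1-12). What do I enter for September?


Calendar month order:
8. August
9. September <--
10. October
September is month number 9

9


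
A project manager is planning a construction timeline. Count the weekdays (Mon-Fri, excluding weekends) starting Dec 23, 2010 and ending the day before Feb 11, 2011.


Start: 2010-12-23 (Thursday)
End (exclusive): 2011-02-11 (Friday)
Total calendar days: 50
Full weeks: 50 // 7 = 7 -> 35 weekdays
Remaining 1 days starting on Thursday:
  Thu(w) -> 1 weekdays
Total business days: 35 + 1 = 36

36


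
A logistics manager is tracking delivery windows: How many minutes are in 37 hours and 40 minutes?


Hours: 37
Extra minutes: 40
Minutes per hour: 60
Hours to minutes: 37 x 60 = 2220
Total: 2220 + 40 = 2260

2260


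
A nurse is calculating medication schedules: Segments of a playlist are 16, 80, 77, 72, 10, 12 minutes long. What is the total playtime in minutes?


Durations: 16, 80, 77, 72, 10, 12
Running sum: 16
+ 80 = 96
+ 77 = 173
+ 72 = 245
+ 10 = 255
+ 12 = 267
Total duration: 267 minutes
That is 4 hours and 27 minutes

267


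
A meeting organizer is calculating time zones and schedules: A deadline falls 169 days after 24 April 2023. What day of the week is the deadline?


Start: 2023-04-24 (Monday)
Step 1 - find target date: add 169 days
  2023-04-24 + 169 days = 2023-10-10
Step 2 - day of week:
  169 mod 7 = 1
  Monday + 1 days -> Tuesday
Result: Tuesday (2023-10-10)

Tuesday


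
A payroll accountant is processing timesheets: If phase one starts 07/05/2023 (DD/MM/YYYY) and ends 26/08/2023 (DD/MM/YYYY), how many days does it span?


Start date: 2023-05-07
End date: 2023-08-26
May 2023: +25 days
Jun 2023: +30 days
Jul 2023: +31 days
Aug 2023: +25 days
Total: 111 days

111


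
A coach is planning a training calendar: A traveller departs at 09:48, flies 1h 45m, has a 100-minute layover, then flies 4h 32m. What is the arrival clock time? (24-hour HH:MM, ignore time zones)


Depart: 09:48
Leg 1: +105 min -> 11:33
Layover: +100 min -> 13:13
Leg 2: +272 min -> 17:45
Total travel: 477 minutes = 7h 57m
Arrival: 17:45

17:45


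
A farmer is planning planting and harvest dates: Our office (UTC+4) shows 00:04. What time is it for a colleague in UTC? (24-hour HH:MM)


Local time: 00:04 at UTC+4 (offset 4h)
Target zone: UTC (offset 0h)
Difference: 0 - (4) = -4 hours
Calculation: 0 + (-4) = -4
Wraparound: (-4) mod 24 = 20
Result: 20:04

20:04


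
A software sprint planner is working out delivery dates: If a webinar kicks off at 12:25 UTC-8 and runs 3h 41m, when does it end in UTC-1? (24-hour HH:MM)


Start: 12:25 in UTC-8
Step 1 - add duration:
  minutes: 25 + 41 = 66 (carry 1h)
  hours: 12 + 3 + 1 = 16
  end in UTC-8: 16:06
Step 2 - convert UTC-8 -> UTC-1:
  offset difference: -1 - (-8) = 7 hours
  16 + (7) = 23 -> mod 24 = 23
Result: 23:06 in UTC-1

23:06


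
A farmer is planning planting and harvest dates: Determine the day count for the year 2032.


Year: 2032
Check leap year rules:
Divisible by 4? Yes
Divisible by 100? No
2032 is a leap year
Days: 366

366


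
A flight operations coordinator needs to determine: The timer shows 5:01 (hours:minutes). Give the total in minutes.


Hours: 5
Minutes: 1
Convert hours to minutes: 5 x 60 = 300
Add remaining minutes: 300 + 1 = 301

301


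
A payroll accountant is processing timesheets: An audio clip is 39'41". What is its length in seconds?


Minutes: 39
Seconds: 41
Convert minutes to seconds: 39 x 60 = 2340
Add remaining seconds: 2340 + 41 = 2381

2381


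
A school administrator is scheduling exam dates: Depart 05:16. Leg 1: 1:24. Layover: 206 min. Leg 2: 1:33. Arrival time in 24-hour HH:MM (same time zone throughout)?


Depart: 05:16
Leg 1: +84 min -> 06:40
Layover: +206 min -> 10:06
Leg 2: +93 min -> 11:39
Total travel: 383 minutes = 6h 23m
Arrival: 11:39

11:39


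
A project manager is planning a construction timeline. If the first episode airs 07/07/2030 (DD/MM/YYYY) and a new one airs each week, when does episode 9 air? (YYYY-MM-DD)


First occurrence: 2030-07-07 (occurrence 1)
Each occurrence is 7 days after the previous.
Occurrence 9 is 8 weeks after the first.
8 weeks = 56 days
2030-07-07 + 56 days = 2030-09-01

2030-09-01


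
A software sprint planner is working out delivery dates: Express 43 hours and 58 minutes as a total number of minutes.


Hours: 43
Extra minutes: 58
Minutes per hour: 60
Hours to minutes: 43 x 60 = 2580
Total: 2580 + 58 = 2638

2638


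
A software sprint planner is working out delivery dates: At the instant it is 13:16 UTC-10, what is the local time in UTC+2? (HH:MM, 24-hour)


Local time: 13:16 at UTC-10 (offset -10h)
Target zone: UTC+2 (offset 2h)
Difference: 2 - (-10) = 12 hours
Calculation: 13 + (12) = 25
Wraparound: (25) mod 24 = 1
Result: 01:16

01:16


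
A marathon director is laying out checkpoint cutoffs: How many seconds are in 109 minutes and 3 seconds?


Minutes: 109
Extra seconds: 3
Seconds per minute: 60
Minutes to seconds: 109 x 60 = 6540
Total: 6540 + 3 = 6543

6543


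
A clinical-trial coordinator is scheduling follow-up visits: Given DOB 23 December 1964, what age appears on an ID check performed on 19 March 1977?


Birth: 1964-12-23
Reference: 1977-03-19
Year difference: 1977 - 1964 = 13
Has birthday (12-23) occurred by 03-19? No
Birthday not yet reached this year -> subtract 1
Age in full years: 12

12


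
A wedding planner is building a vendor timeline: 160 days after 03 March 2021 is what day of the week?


Start: 2021-03-03 (Wednesday)
Step 1 - find target date: add 160 days
  2021-03-03 + 160 days = 2021-08-10
Step 2 - day of week:
  160 mod 7 = 6
  Wednesday + 6 days -> Tuesday
Result: Tuesday (2021-08-10)

Tuesday


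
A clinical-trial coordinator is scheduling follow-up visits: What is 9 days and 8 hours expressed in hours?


Days: 9
Extra hours: 8
Hours per day: 24
Days to hours: 9 x 24 = 216
Total: 216 + 8 = 224

224


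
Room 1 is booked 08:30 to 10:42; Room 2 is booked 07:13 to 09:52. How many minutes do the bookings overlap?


Interval A: [510, 642] minutes from midnight
Interval B: [433, 592] minutes from midnight
Overlap start = max(510, 433) = 510
Overlap end = min(642, 592) = 592
Overlap = 592 - 510 = 82 minutes

82


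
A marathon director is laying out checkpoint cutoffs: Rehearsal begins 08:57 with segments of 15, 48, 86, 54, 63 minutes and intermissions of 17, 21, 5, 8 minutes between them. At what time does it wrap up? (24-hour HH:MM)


Start: 08:57 = 537 min from midnight
  after task 1 (15 min): 09:12
  after break (17 min): 09:29
  after task 2 (48 min): 10:17
  after break (21 min): 10:38
  after task 3 (86 min): 12:04
  after break (5 min): 12:09
  after task 4 (54 min): 13:03
  after break (8 min): 13:11
  after task 5 (63 min): 14:14
Total elapsed: 317 minutes
End time: 14:14

14:14


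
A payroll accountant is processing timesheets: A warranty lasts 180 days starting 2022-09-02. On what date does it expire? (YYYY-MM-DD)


Start: 2022-09-02
Adding 180 days
Days remaining in September: 28
After September: 152 days still to add
October 2022: 31 days, 121 remaining
November 2022: 30 days, 91 remaining
December 2022: 31 days, 60 remaining
January 2023: 31 days, 29 remaining
Result: 2023-03-01

2023-03-01


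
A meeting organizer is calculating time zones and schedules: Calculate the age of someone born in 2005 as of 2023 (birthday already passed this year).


Birth year: 2005
Current year: 2023
Age = current year - birth year
Age = 2023 - 2005 = 18

18


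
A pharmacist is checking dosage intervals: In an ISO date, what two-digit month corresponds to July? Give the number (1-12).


Calendar month order:
6. June
7. July <--
8. August
July is month number 7

7


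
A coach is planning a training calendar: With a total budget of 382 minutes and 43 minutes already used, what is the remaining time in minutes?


Total budget: 382 minutes
Time used: 43 minutes
Remaining: 382 - 43 = 339 minutes
Percent used: 11.3%
Percent remaining: 88.7%

339


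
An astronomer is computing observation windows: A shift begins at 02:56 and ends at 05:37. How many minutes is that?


Start time: 02:56 = 176 minutes from midnight
End time: 05:37 = 337 minutes from midnight
Difference: 337 - 176 = 161 minutes
That is 2 hours and 41 minutes

161


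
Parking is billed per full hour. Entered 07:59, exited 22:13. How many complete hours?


Start: 07:59
End: 22:13
Hour difference: 22 - 7 = 15 hours
Minute difference: 13 - 59 = -46 minutes
Total minutes: 854
Complete hours: 854 / 60 = 14 (remainder 14)

14


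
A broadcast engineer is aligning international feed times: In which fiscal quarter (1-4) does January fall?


Month: January (month 1)
Q1: January-March (months 1-3)
Q2: April-June (months 4-6)
Q3: July-September (months 7-9)
Q4: October-December (months 10-12)
Month 1 falls in Q1

1


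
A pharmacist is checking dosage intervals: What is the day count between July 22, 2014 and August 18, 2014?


Start date: 2014-07-22
End date: 2014-08-18
Jul 2014: +10 days
Aug 2014: +17 days
Total: 27 days

27


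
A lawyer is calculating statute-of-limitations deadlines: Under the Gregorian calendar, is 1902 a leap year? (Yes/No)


Year: 1902
Divisible by 4? 1902 / 4 = 475.5 -> No
Not divisible by 4, so NOT a leap year

No


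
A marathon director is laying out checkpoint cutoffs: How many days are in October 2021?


Month: October
Year: 2021
October is a 31-day month
Total: 31 days

31


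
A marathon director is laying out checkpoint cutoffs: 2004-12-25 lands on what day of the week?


Date: 2004-12-25
January 1, 2004 is a Thursday
Day of year: 360
Offset from Jan 1: 359 days
359 mod 7 = 2
Result: Saturday

Saturday


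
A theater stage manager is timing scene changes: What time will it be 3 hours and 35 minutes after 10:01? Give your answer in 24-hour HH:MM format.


Start time: 10:01
Adding: 3 hours 35 minutes
Minutes: 1 + 35 = 36
Hours: 10 + 3 + 0 = 13
Result: 13:36

13:36


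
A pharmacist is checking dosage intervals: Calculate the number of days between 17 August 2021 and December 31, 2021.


Start: August 17, 2021
End: December 31, 2021
Days left in August: 14
September: 30
October: 31
November: 30
December: 31
Sum of remaining months: 122
Total: 14 + 122 = 136

136


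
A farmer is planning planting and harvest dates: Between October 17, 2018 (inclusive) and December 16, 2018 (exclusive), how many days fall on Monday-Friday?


Start: 2018-10-17 (Wednesday)
End (exclusive): 2018-12-16 (Sunday)
Total calendar days: 60
Full weeks: 60 // 7 = 8 -> 40 weekdays
Remaining 4 days starting on Wednesday:
  Wed(w), Thu(w), Fri(w), Sat(-) -> 3 weekdays
Total business days: 40 + 3 = 43

43


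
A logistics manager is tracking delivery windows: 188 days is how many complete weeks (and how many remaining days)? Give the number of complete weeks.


Total days: 188
Days per week: 7
Division: 188 / 7 = 26 remainder 6
Complete weeks: 26
Remaining days: 6

26


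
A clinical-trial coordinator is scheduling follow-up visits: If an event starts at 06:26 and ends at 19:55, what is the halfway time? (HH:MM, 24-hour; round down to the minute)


Start time: 06:26 = 386 minutes from midnight
End time: 19:55 = 1195 minutes from midnight
Sum: 386 + 1195 = 1581
Midpoint: 1581 / 2 = 790 minutes
Convert: 790 / 60 = 13 hours, 10 minutes
Result: 13:10

13:10


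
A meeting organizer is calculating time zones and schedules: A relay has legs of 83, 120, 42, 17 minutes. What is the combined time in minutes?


Durations: 83, 120, 42, 17
Running sum: 83
+ 120 = 203
+ 42 = 245
+ 17 = 262
Total duration: 262 minutes
That is 4 hours and 22 minutes

262


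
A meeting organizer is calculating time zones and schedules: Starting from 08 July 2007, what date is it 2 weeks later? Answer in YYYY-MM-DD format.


Start: 2007-07-08
Weeks to add: 2
Convert to days: 2 x 7 = 14 days
Add 14 days to 2007-07-08
Result: 2007-07-22

2007-07-22


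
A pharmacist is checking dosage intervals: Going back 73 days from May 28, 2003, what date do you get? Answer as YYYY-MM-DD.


Start: 2003-05-28
Subtracting 73 days
Days already passed in May: 28
After going back through May: 45 more days to subtract
April 2003: 30 days, 15 remaining
March 2003 has 31 days, need 15
Result: 2003-03-16

2003-03-16


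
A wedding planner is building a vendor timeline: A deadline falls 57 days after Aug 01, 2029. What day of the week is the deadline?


Start: 2029-08-01 (Wednesday)
Step 1 - find target date: add 57 days
  2029-08-01 + 57 days = 2029-09-27
Step 2 - day of week:
  57 mod 7 = 1
  Wednesday + 1 days -> Thursday
Result: Thursday (2029-09-27)

Thursday


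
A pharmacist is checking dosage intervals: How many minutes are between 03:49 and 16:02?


Start time: 03:49 = 229 minutes from midnight
End time: 16:02 = 962 minutes from midnight
Difference: 962 - 229 = 733 minutes
That is 12 hours and 13 minutes

733
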